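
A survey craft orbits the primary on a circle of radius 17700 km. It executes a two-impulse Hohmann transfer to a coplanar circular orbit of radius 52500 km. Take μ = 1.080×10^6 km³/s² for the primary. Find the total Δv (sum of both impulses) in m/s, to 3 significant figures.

Δv = 3060 m/s

Transfer-ellipse semi-major axis a_t = (r₁ + r₂)/2 = (17700 + 52500)/2 = 35100 km.
At r₁ the circular-orbit speed is v₁ = √(μ/r₁) = 7.811 km/s.
On the transfer ellipse at r₁, v² = μ(2/r − 1/a) gives v_p = √[μ(2/r₁ − 1/a_t)] = 9.553 km/s.
First burn Δv₁ = |v_p − v₁| = 1.742 km/s.
Circular speed at r₂: v₂ = √(μ/r₂) = 4.536 km/s.
Transfer-orbit speed at r₂: v_a = √[μ(2/r₂ − 1/a_t)] = 3.221 km/s.
Second burn Δv₂ = |v₂ − v_a| = 1.315 km/s.
Δv = Δv₁ + Δv₂ = 1.742 + 1.315 = 3.057 km/s.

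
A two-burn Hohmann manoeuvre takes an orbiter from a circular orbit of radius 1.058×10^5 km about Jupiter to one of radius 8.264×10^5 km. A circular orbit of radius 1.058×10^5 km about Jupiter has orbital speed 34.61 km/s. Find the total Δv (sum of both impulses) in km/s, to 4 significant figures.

Δv = 17.96 km/s

From the circular-orbit relation v² = μ/r at r = 1.058×10^5 km: μ = v²r = (34.61)² × 1.058×10^5 = 1.26733×10^8 km³/s².
Semi-major axis of the transfer orbit: a_t = (1.058×10^5 + 8.264×10^5)/2 = 4.661×10^5 km.
At r₁ the circular-orbit speed is v₁ = √(μ/r₁) = 34.610 km/s.
Transfer-orbit speed at r₁ (vis-viva equation): v_p = √[μ(2/r₁ − 1/a_t)] = 46.085 km/s.
First burn Δv₁ = |v_p − v₁| = 11.475 km/s.
Circular speed at r₂: v₂ = √(μ/r₂) = 12.3837 km/s.
Transfer-orbit speed at r₂: v_a = √[μ(2/r₂ − 1/a_t)] = 5.90001 km/s.
Second burn Δv₂ = |v₂ − v_a| = 6.4837 km/s.
Total Δv = Δv₁ + Δv₂ = 17.96 km/s.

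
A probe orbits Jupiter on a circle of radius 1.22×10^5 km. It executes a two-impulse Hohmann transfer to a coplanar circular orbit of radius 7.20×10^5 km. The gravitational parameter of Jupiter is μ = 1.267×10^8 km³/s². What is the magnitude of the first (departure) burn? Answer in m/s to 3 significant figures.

Δv₁ = 9920 m/s

Semi-major axis of the transfer orbit: a_t = (1.220×10^5 + 7.200×10^5)/2 = 4.210×10^5 km.
On the circular orbit at r = 1.220×10^5 km, v_c = √(μ/r) = 32.226 km/s.
Transfer-orbit speed at the same r (vis-viva, a = a_t): v_t = √[μ(2/r − 1/a_t)] = 42.144 km/s.
Δv₁ = |v_t − v_c| = |42.144 − 32.226| = 9.918 km/s.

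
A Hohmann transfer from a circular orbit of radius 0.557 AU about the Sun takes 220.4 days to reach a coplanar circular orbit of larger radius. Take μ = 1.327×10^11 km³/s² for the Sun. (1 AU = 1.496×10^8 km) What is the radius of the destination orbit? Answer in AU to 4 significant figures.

r₂ = 1.710 AU

In km: r₁ = 0.557 × 1.496×10^8 = 8.33272×10^7 km.
Transfer time t = 220.4 days = 1.904256×10^7 s, and t = π√(a_t³/μ).
So a_t = (μ t²/π²)^(1/3) = (1.327×10^11 × (1.904256×10^7)² / π²)^(1/3) = 1.6957×10^8 km.
Since a_t = (r₁ + r₂)/2, r₂ = 2a_t − r₁ = 2×1.6957×10^8 − 8.33272×10^7 = 2.558128×10^8 km.
In AU: r₂ = 2.558128×10^8 / 1.496×10^8 = 1.710 AU.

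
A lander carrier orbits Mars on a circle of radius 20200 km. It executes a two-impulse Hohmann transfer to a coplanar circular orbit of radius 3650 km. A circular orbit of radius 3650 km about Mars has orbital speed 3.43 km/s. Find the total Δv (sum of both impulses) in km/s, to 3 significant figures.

Δv = 1.69 km/s

From the circular-orbit relation v² = μ/r at r = 3650 km: μ = v²r = (3.43)² × 3650 = 42941.9 km³/s².
The Hohmann ellipse has a_t = (r₁ + r₂)/2 = 11925 km.
At r₁ the circular-orbit speed is v₁ = √(μ/r₁) = 1.45802 km/s.
On the transfer ellipse at r₁, vis-viva gives v_a = √[μ(2/r₁ − 1/a_t)] = 0.806644 km/s.
First burn Δv₁ = |v_a − v₁| = 0.65138 km/s.
Circular speed at r₂: v₂ = √(μ/r₂) = 3.4300 km/s.
Transfer-orbit speed at r₂: v_p = √[μ(2/r₂ − 1/a_t)] = 4.4642 km/s.
Second burn Δv₂ = |v₂ − v_p| = 1.0342 km/s.
Total Δv = Δv₁ + Δv₂ = 1.686 km/s.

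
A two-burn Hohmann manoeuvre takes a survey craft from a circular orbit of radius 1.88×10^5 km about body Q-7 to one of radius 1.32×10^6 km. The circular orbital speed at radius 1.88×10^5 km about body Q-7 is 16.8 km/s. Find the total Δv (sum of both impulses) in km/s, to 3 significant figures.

From the circular-orbit relation v² = μ/r at r = 1.88×10^5 km: μ = v²r = (16.8)² × 1.88×10^5 = 5.30611×10^7 km³/s².
Transfer-ellipse semi-major axis a_t = (r₁ + r₂)/2 = (1.880×10^5 + 1.320×10^6)/2 = 7.540×10^5 km.
Circular speed at r₁: v₁ = √(μ/r₁) = √(5.30611×10^7/1.880×10^5) = 16.800 km/s.
On the transfer ellipse at r₁, vis-viva gives v_p = √[μ(2/r₁ − 1/a_t)] = 22.229 km/s.
First burn Δv₁ = |v_p − v₁| = 5.429 km/s.
Circular speed at r₂: v₂ = √(μ/r₂) = 6.340 km/s.
Transfer-orbit speed at r₂: v_a = √[μ(2/r₂ − 1/a_t)] = 3.166 km/s.
Second burn Δv₂ = |v₂ − v_a| = 3.174 km/s.
Δv = Δv₁ + Δv₂ = 5.429 + 3.174 = 8.603 km/s.

Δv = 8.60 km/s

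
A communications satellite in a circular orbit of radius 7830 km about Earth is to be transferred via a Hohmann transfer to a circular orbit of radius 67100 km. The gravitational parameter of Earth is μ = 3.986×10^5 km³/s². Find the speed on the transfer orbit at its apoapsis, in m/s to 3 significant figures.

v = 1110 m/s

Semi-major axis of the transfer orbit: a_t = (7830 + 67100)/2 = 37465 km.
The apoapsis of the transfer ellipse is at r = 67100 km.
Applying v² = μ(2/r − 1/a_t): v = 1.114 km/s.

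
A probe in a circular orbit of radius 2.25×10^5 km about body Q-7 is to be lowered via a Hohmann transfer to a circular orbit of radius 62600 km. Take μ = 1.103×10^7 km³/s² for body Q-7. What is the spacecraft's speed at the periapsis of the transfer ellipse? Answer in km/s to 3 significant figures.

v = 16.6 km/s

Semi-major axis of the transfer orbit: a_t = (2.250×10^5 + 62600)/2 = 1.438×10^5 km.
At periapsis, r = 62600 km.
Vis-viva: v = √[μ(2/r − 1/a_t)] = √[1.103×10^7 × (2/62600 − 1/1.438×10^5)] = 16.60 km/s.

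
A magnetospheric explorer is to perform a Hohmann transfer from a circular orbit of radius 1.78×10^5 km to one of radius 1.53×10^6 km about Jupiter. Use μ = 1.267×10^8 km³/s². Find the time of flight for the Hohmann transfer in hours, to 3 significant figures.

The Hohmann ellipse has a_t = (r₁ + r₂)/2 = 8.540×10^5 km.
Transfer time t = π√(a_t³/μ) = π√((8.540×10^5)³ / 1.267×10^8) = 2.203×10^5 s.
Converting: 2.203×10^5 s ÷ 3600 s/hour = 61.2 hours.

t = 61.2 hours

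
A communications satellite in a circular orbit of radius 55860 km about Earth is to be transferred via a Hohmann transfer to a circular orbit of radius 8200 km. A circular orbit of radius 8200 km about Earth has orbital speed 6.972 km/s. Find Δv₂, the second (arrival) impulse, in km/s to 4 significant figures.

Δv₂ = 2.235 km/s

From the circular-orbit relation v² = μ/r at r = 8200 km: μ = v²r = (6.972)² × 8200 = 3.98592×10^5 km³/s².
The Hohmann ellipse has a_t = (r₁ + r₂)/2 = 32030 km.
On the circular orbit at r = 8200 km, v_c = √(μ/r) = 6.972 km/s.
Transfer-orbit speed at the same r (vis-viva, a = a_t): v_t = √[μ(2/r − 1/a_t)] = 9.207 km/s.
Δv₂ = |v_t − v_c| = |9.207 − 6.972| = 2.235 km/s.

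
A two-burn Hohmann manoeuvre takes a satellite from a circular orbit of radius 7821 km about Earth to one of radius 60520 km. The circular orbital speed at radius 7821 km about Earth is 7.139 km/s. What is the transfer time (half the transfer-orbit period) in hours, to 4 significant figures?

t = 8.731 hours

From the circular-orbit relation v² = μ/r at r = 7821 km: μ = v²r = (7.139)² × 7821 = 3.98600×10^5 km³/s².
Semi-major axis of the transfer orbit: a_t = (7821 + 60520)/2 = 34170.5 km.
By Kepler's third law the transfer-orbit period is T = 2π√(a_t³/μ), so t = T/2 = 31430 s.
Converting: 31430 s ÷ 3600 s/hour = 8.731 hours.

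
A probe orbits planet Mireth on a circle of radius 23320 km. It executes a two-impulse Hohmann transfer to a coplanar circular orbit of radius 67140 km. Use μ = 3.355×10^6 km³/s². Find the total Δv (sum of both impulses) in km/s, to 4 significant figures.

Semi-major axis of the transfer orbit: a_t = (23320 + 67140)/2 = 45230 km.
Circular speed at r₁: v₁ = √(μ/r₁) = √(3.355×10^6/23320) = 11.9945 km/s.
Transfer-orbit speed at r₁ (vis-viva equation): v_p = √[μ(2/r₁ − 1/a_t)] = 14.6137 km/s.
First burn Δv₁ = |v_p − v₁| = 2.619 km/s.
At r₂, v₂ = √(μ/r₂) = 7.069 km/s.
Transfer-orbit speed at r₂: v_a = √[μ(2/r₂ − 1/a_t)] = 5.076 km/s.
Second burn Δv₂ = |v₂ − v_a| = 1.993 km/s.
Δv = Δv₁ + Δv₂ = 2.619 + 1.993 = 4.612 km/s.

Δv = 4.612 km/s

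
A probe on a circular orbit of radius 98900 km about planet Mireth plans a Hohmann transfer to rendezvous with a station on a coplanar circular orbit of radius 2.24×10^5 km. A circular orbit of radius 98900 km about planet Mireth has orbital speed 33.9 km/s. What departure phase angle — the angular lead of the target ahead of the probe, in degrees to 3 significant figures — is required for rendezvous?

From the circular-orbit relation v² = μ/r at r = 98900 km: μ = v²r = (33.9)² × 98900 = 1.13657×10^8 km³/s².
Semi-major axis of the transfer orbit: a_t = (98900 + 2.240×10^5)/2 = 1.6145×10^5 km.
Transfer time t = π√(a_t³/μ) = 19117 s.
The target's mean motion on its circular orbit is ω₂ = √(μ/r₂³) = 1.0056×10^-4 rad/s.
Angle swept by the target during transfer: ω₂·t = 1.922 rad = 110.1°.
The probe traverses 180° on the transfer ellipse, so the target must lead by 180° − 110.1° = 69.9°.

φ = 69.9°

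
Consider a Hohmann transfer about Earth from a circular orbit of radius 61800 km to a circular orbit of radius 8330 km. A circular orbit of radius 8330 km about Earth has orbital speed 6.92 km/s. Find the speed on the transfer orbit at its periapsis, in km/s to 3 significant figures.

v = 9.19 km/s

From the circular-orbit relation v² = μ/r at r = 8330 km: μ = v²r = (6.92)² × 8330 = 3.98894×10^5 km³/s².
Transfer-ellipse semi-major axis a_t = (r₁ + r₂)/2 = (61800 + 8330)/2 = 35065 km.
The periapsis of the transfer ellipse is at r = 8330 km.
From the vis-viva equation, v = √[μ(2/r − 1/a_t)] = 9.187 km/s.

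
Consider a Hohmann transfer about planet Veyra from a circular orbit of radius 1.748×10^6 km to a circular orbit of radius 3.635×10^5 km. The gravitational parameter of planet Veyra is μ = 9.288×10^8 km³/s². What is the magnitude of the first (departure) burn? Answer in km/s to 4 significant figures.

The Hohmann ellipse has a_t = (r₁ + r₂)/2 = 1.05575×10^6 km.
On the circular orbit at r = 1.748×10^6 km, v_c = √(μ/r) = 23.051 km/s.
Transfer-orbit speed at the same r (vis-viva, a = a_t): v_t = √[μ(2/r − 1/a_t)] = 13.526 km/s.
Δv₁ = |v_t − v_c| = |13.526 − 23.051| = 9.525 km/s.

Δv₁ = 9.525 km/s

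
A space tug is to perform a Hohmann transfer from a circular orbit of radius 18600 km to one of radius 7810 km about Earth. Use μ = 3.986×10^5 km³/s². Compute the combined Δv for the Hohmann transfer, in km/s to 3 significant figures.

Δv = 2.40 km/s

The Hohmann ellipse has a_t = (r₁ + r₂)/2 = 13205 km.
At r₁ the circular-orbit speed is v₁ = √(μ/r₁) = 4.629 km/s.
On the transfer ellipse at r₁, v² = μ(2/r − 1/a) gives v_a = √[μ(2/r₁ − 1/a_t)] = 3.560 km/s.
First burn Δv₁ = |v_a − v₁| = 1.069 km/s.
Circular speed at r₂: v₂ = √(μ/r₂) = 7.144 km/s.
Transfer-orbit speed at r₂: v_p = √[μ(2/r₂ − 1/a_t)] = 8.479 km/s.
Second burn Δv₂ = |v₂ − v_p| = 1.335 km/s.
Total Δv = Δv₁ + Δv₂ = 2.404 km/s.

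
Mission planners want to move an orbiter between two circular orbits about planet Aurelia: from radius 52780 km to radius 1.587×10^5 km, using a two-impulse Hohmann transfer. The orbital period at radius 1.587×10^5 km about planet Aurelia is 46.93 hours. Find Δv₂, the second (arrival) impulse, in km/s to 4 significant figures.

From Kepler's third law T² = 4π²r³/μ at r = 1.587×10^5 km, T = 46.93 hours = 46.93 × 3600 s = 1.68948×10^5 s: μ = 4π²r³/T² = 5.52821×10^6 km³/s².
The Hohmann ellipse has a_t = (r₁ + r₂)/2 = 1.0574×10^5 km.
On the circular orbit at r = 1.587×10^5 km, v_c = √(μ/r) = 5.902 km/s.
Vis-viva on the transfer ellipse at r = 1.587×10^5 km gives v_t = √[μ(2/r − 1/a_t)] = 4.170 km/s.
Δv₂ = |v_t − v_c| = |4.170 − 5.902| = 1.732 km/s.

Δv₂ = 1.732 km/s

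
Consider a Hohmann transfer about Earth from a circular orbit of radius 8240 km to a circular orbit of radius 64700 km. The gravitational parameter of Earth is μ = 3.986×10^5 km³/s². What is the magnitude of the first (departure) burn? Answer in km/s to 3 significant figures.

Δv₁ = 2.31 km/s

Transfer-ellipse semi-major axis a_t = (r₁ + r₂)/2 = (8240 + 64700)/2 = 36470 km.
Circular speed at r = 8240 km: v_c = √(μ/r) = 6.955 km/s.
Vis-viva on the transfer ellipse at r = 8240 km gives v_t = √[μ(2/r − 1/a_t)] = 9.264 km/s.
Δv₁ = |v_t − v_c| = |9.264 − 6.955| = 2.309 km/s.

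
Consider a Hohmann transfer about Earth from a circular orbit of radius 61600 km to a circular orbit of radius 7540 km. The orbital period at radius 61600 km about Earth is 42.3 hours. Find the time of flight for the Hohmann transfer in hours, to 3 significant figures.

t = 8.89 hours

From Kepler's third law T² = 4π²r³/μ at r = 61600 km, T = 42.3 hours = 42.3 × 3600 s = 1.5228×10^5 s: μ = 4π²r³/T² = 3.97939×10^5 km³/s².
The Hohmann ellipse has a_t = (r₁ + r₂)/2 = 34570 km.
By Kepler's third law the transfer-orbit period is T = 2π√(a_t³/μ), so t = T/2 = 32010 s.
Converting: 32010 s ÷ 3600 s/hour = 8.89 hours.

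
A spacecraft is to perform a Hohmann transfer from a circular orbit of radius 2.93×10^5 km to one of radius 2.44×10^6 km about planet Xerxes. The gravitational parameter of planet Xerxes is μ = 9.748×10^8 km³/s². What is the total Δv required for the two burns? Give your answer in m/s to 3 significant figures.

Δv = 30100 m/s

Semi-major axis of the transfer orbit: a_t = (2.930×10^5 + 2.440×10^6)/2 = 1.3665×10^6 km.
At r₁ the circular-orbit speed is v₁ = √(μ/r₁) = 57.68 km/s.
On the transfer ellipse at r₁, vis-viva equation gives v_p = √[μ(2/r₁ − 1/a_t)] = 77.08 km/s.
First burn Δv₁ = |v_p − v₁| = 19.40 km/s.
Circular speed at r₂: v₂ = √(μ/r₂) = 19.988 km/s.
Transfer-orbit speed at r₂: v_a = √[μ(2/r₂ − 1/a_t)] = 9.2553 km/s.
Second burn Δv₂ = |v₂ − v_a| = 10.73 km/s.
Δv = Δv₁ + Δv₂ = 19.40 + 10.73 = 30.13 km/s.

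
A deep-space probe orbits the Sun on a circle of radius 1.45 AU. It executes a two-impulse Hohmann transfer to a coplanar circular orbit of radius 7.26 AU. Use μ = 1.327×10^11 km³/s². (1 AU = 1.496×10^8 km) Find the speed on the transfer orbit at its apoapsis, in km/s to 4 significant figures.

In km: r₁ = 1.45 × 1.496×10^8 = 2.1692×10^8 km; r₂ = 7.26 × 1.496×10^8 = 1.086096×10^9 km.
The Hohmann ellipse has a_t = (r₁ + r₂)/2 = 6.51508×10^8 km.
The apoapsis of the transfer ellipse is at r = 1.086096×10^9 km.
From the vis-viva equation, v = √[μ(2/r − 1/a_t)] = 6.378 km/s.

v = 6.378 km/s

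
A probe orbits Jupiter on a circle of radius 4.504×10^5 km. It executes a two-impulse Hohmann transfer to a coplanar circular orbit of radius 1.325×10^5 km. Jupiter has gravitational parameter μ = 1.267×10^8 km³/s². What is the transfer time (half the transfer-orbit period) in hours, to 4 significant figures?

Transfer-ellipse semi-major axis a_t = (r₁ + r₂)/2 = (4.504×10^5 + 1.325×10^5)/2 = 2.9145×10^5 km.
Half the transfer-orbit period gives t = π√(a_t³/μ) = 43910 s.
Converting: 43910 s ÷ 3600 s/hour = 12.20 hours.

t = 12.20 hours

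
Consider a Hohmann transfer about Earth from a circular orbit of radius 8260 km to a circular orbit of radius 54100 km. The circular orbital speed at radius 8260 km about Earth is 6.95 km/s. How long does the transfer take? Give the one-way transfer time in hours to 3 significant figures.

t = 7.61 hours

From the circular-orbit relation v² = μ/r at r = 8260 km: μ = v²r = (6.95)² × 8260 = 3.98979×10^5 km³/s².
Semi-major axis of the transfer orbit: a_t = (8260 + 54100)/2 = 31180 km.
Transfer time t = π√(a_t³/μ) = π√((31180)³ / 3.98979×10^5) = 27380 s.
Converting: 27380 s ÷ 3600 s/hour = 7.61 hours.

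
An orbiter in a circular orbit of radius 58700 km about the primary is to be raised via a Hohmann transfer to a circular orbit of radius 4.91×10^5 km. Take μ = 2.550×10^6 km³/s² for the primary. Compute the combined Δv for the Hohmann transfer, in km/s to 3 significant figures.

Transfer-ellipse semi-major axis a_t = (r₁ + r₂)/2 = (58700 + 4.910×10^5)/2 = 2.7485×10^5 km.
Circular speed at r₁: v₁ = √(μ/r₁) = √(2.550×10^6/58700) = 6.591 km/s.
On the transfer ellipse at r₁, v² = μ(2/r − 1/a) gives v_p = √[μ(2/r₁ − 1/a_t)] = 8.809 km/s.
First burn Δv₁ = |v_p − v₁| = 2.218 km/s.
At r₂, v₂ = √(μ/r₂) = 2.279 km/s.
Transfer-orbit speed at r₂: v_a = √[μ(2/r₂ − 1/a_t)] = 1.053 km/s.
Second burn Δv₂ = |v₂ − v_a| = 1.226 km/s.
Total Δv = Δv₁ + Δv₂ = 3.444 km/s.

Δv = 3.44 km/s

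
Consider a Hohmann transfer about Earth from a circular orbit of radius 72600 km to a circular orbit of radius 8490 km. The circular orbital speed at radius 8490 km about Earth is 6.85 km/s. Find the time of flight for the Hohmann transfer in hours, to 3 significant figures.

From the circular-orbit relation v² = μ/r at r = 8490 km: μ = v²r = (6.85)² × 8490 = 3.98372×10^5 km³/s².
Semi-major axis of the transfer orbit: a_t = (72600 + 8490)/2 = 40545 km.
Transfer time t = π√(a_t³/μ) = π√((40545)³ / 3.98372×10^5) = 40640 s.
Converting: 40640 s ÷ 3600 s/hour = 11.3 hours.

t = 11.3 hours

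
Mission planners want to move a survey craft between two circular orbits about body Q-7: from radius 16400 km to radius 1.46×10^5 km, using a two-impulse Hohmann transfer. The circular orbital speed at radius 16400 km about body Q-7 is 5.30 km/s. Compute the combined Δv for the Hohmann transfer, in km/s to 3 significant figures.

From the circular-orbit relation v² = μ/r at r = 16400 km: μ = v²r = (5.30)² × 16400 = 4.60676×10^5 km³/s².
Transfer-ellipse semi-major axis a_t = (r₁ + r₂)/2 = (16400 + 1.460×10^5)/2 = 81200 km.
Circular speed at r₁: v₁ = √(μ/r₁) = √(4.60676×10^5/16400) = 5.300 km/s.
Transfer-orbit speed at r₁ (vis-viva equation): v_p = √[μ(2/r₁ − 1/a_t)] = 7.107 km/s.
First burn Δv₁ = |v_p − v₁| = 1.807 km/s.
Circular speed at r₂: v₂ = √(μ/r₂) = 1.7763 km/s.
Transfer-orbit speed at r₂: v_a = √[μ(2/r₂ − 1/a_t)] = 0.79830 km/s.
Second burn Δv₂ = |v₂ − v_a| = 0.9780 km/s.
Total Δv = Δv₁ + Δv₂ = 2.785 km/s.

Δv = 2.78 km/s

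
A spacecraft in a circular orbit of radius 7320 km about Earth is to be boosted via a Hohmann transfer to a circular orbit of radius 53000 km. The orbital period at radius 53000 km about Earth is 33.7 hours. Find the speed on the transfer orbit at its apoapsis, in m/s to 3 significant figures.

v = 1350 m/s

From Kepler's third law T² = 4π²r³/μ at r = 53000 km, T = 33.7 hours = 33.7 × 3600 s = 1.2132×10^5 s: μ = 4π²r³/T² = 3.99321×10^5 km³/s².
The Hohmann ellipse has a_t = (r₁ + r₂)/2 = 30160 km.
At apoapsis, r = 53000 km.
Applying v² = μ(2/r − 1/a_t): v = 1.352 km/s.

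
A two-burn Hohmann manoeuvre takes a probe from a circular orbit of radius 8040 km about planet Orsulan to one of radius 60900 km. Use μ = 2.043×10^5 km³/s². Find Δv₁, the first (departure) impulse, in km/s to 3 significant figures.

The Hohmann ellipse has a_t = (r₁ + r₂)/2 = 34470 km.
Circular speed at r = 8040 km: v_c = √(μ/r) = 5.041 km/s.
Vis-viva on the transfer ellipse at r = 8040 km gives v_t = √[μ(2/r − 1/a_t)] = 6.700 km/s.
Δv₁ = |v_t − v_c| = |6.700 − 5.041| = 1.659 km/s.

Δv₁ = 1.66 km/s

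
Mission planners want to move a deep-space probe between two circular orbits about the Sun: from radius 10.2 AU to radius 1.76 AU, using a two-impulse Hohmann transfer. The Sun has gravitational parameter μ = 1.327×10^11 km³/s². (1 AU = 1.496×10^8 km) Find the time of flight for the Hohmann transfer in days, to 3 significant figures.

In km: r₁ = 10.2 × 1.496×10^8 = 1.52592×10^9 km; r₂ = 1.76 × 1.496×10^8 = 2.63296×10^8 km.
Semi-major axis of the transfer orbit: a_t = (1.52592×10^9 + 2.63296×10^8)/2 = 8.94608×10^8 km.
Half the transfer-orbit period gives t = π√(a_t³/μ) = 2.308×10^8 s.
Converting: 2.308×10^8 s ÷ 86400 s/day = 2670 days.

t = 2670 days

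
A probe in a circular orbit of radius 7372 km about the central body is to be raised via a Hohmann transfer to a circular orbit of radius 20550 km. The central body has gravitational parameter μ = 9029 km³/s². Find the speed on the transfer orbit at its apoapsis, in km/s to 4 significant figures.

v = 0.4817 km/s

Semi-major axis of the transfer orbit: a_t = (7372 + 20550)/2 = 13961 km.
At apoapsis, r = 20550 km.
Applying v² = μ(2/r − 1/a_t): v = 0.4817 km/s.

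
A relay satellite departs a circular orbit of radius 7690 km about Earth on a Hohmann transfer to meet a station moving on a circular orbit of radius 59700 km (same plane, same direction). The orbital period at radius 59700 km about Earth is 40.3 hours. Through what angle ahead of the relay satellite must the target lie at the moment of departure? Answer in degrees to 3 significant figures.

φ = 104°

From Kepler's third law T² = 4π²r³/μ at r = 59700 km, T = 40.3 hours = 40.3 × 3600 s = 1.4508×10^5 s: μ = 4π²r³/T² = 3.99087×10^5 km³/s².
The Hohmann ellipse has a_t = (r₁ + r₂)/2 = 33695 km.
Transfer time t = π√(a_t³/μ) = 30760 s.
The target's mean motion on its circular orbit is ω₂ = √(μ/r₂³) = 4.331×10^-5 rad/s.
Angle swept by the target during transfer: ω₂·t = 1.332 rad = 76.32°.
The relay satellite traverses 180° on the transfer ellipse, so the target must lead by 180° − 76.32° = 104°.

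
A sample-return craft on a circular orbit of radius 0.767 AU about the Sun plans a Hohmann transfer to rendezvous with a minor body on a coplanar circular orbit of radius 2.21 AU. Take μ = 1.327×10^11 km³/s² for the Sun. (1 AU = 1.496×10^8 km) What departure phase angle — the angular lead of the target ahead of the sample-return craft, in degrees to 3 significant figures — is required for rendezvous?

φ = 80.5°

In km: r₁ = 0.767 × 1.496×10^8 = 1.147432×10^8 km; r₂ = 2.21 × 1.496×10^8 = 3.30616×10^8 km.
Transfer-ellipse semi-major axis a_t = (r₁ + r₂)/2 = (1.147432×10^8 + 3.30616×10^8)/2 = 2.226796×10^8 km.
Transfer time t = π√(a_t³/μ) = 2.86573×10^7 s.
The target's mean motion on its circular orbit is ω₂ = √(μ/r₂³) = 6.05968×10^-8 rad/s.
Angle swept by the target during transfer: ω₂·t = 1.73654 rad = 99.50°.
Arrival is 180° from departure on the ellipse, so φ = 180° − 99.50° = 80.5°.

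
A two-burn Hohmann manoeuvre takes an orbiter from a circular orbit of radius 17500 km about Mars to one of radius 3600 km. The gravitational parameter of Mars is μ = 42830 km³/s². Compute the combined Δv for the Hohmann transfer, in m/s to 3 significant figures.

Δv = 1640 m/s

Transfer-ellipse semi-major axis a_t = (r₁ + r₂)/2 = (17500 + 3600)/2 = 10550 km.
At r₁ the circular-orbit speed is v₁ = √(μ/r₁) = 1.56443 km/s.
On the transfer ellipse at r₁, vis-viva equation gives v_a = √[μ(2/r₁ − 1/a_t)] = 0.913861 km/s.
First burn Δv₁ = |v_a − v₁| = 0.6506 km/s.
At r₂, v₂ = √(μ/r₂) = 3.44924 km/s.
Transfer-orbit speed at r₂: v_p = √[μ(2/r₂ − 1/a_t)] = 4.44238 km/s.
Second burn Δv₂ = |v₂ − v_p| = 0.9931 km/s.
Δv = Δv₁ + Δv₂ = 0.6506 + 0.9931 = 1.644 km/s.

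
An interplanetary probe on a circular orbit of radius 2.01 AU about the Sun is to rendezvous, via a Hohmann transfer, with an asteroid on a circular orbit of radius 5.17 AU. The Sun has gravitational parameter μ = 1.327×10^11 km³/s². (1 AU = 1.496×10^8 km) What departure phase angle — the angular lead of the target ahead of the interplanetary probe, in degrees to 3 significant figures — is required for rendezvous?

φ = 75.8°

In km: r₁ = 2.01 × 1.496×10^8 = 3.00696×10^8 km; r₂ = 5.17 × 1.496×10^8 = 7.73432×10^8 km.
The Hohmann ellipse has a_t = (r₁ + r₂)/2 = 5.37064×10^8 km.
Transfer time t = π√(a_t³/μ) = 1.073×10^8 s.
The target's mean motion on its circular orbit is ω₂ = √(μ/r₂³) = 1.694×10^-8 rad/s.
Angle swept by the target during transfer: ω₂·t = 1.818 rad = 104.2°.
The interplanetary probe traverses 180° on the transfer ellipse, so the target must lead by 180° − 104.2° = 75.8°.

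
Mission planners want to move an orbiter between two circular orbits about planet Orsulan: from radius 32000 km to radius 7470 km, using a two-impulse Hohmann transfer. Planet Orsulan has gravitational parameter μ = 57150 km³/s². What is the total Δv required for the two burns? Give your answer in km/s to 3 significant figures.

Δv = 1.27 km/s

Semi-major axis of the transfer orbit: a_t = (32000 + 7470)/2 = 19735 km.
At r₁ the circular-orbit speed is v₁ = √(μ/r₁) = 1.3364 km/s.
On the transfer ellipse at r₁, vis-viva gives v_a = √[μ(2/r₁ − 1/a_t)] = 0.82220 km/s.
First burn Δv₁ = |v_a − v₁| = 0.5142 km/s.
At r₂, v₂ = √(μ/r₂) = 2.7660 km/s.
Transfer-orbit speed at r₂: v_p = √[μ(2/r₂ − 1/a_t)] = 3.5221 km/s.
Second burn Δv₂ = |v₂ − v_p| = 0.7561 km/s.
Δv = Δv₁ + Δv₂ = 0.5142 + 0.7561 = 1.270 km/s.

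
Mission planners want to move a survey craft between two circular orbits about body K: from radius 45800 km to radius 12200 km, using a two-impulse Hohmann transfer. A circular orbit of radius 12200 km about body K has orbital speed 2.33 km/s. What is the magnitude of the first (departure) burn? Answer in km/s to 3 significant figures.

Δv₁ = 0.423 km/s

From the circular-orbit relation v² = μ/r at r = 12200 km: μ = v²r = (2.33)² × 12200 = 66232.6 km³/s².
Transfer-ellipse semi-major axis a_t = (r₁ + r₂)/2 = (45800 + 12200)/2 = 29000 km.
On the circular orbit at r = 45800 km, v_c = √(μ/r) = 1.20255 km/s.
Transfer-orbit speed at the same r (vis-viva, a = a_t): v_t = √[μ(2/r − 1/a_t)] = 0.779981 km/s.
Δv₁ = |v_t − v_c| = |0.779981 − 1.20255| = 0.4226 km/s.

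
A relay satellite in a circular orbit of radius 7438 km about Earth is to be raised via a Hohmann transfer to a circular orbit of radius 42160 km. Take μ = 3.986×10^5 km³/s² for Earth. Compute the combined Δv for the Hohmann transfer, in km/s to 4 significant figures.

Δv = 3.615 km/s

The Hohmann ellipse has a_t = (r₁ + r₂)/2 = 24799 km.
Circular speed at r₁: v₁ = √(μ/r₁) = √(3.986×10^5/7438) = 7.32050 km/s.
On the transfer ellipse at r₁, vis-viva equation gives v_p = √[μ(2/r₁ − 1/a_t)] = 9.54495 km/s.
First burn Δv₁ = |v_p − v₁| = 2.224 km/s.
At r₂, v₂ = √(μ/r₂) = 3.075 km/s.
Transfer-orbit speed at r₂: v_a = √[μ(2/r₂ − 1/a_t)] = 1.684 km/s.
Second burn Δv₂ = |v₂ − v_a| = 1.391 km/s.
Total Δv = Δv₁ + Δv₂ = 3.615 km/s.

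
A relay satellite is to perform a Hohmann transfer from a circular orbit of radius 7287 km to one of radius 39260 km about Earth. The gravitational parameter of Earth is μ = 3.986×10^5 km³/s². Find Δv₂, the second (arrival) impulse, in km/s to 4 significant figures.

Δv₂ = 1.403 km/s

Semi-major axis of the transfer orbit: a_t = (7287 + 39260)/2 = 23273.5 km.
Circular speed at r = 39260 km: v_c = √(μ/r) = 3.186 km/s.
Vis-viva on the transfer ellipse at r = 39260 km gives v_t = √[μ(2/r − 1/a_t)] = 1.783 km/s.
Δv₂ = |v_t − v_c| = |1.783 − 3.186| = 1.403 km/s.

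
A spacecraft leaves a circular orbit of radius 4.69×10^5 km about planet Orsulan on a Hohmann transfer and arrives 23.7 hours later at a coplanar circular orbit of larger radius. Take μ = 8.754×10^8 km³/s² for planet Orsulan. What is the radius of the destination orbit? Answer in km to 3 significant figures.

r₂ = 1.26×10^6 km

Transfer time t = 23.7 hours = 85320 s, and t = π√(a_t³/μ).
So a_t = (μ t²/π²)^(1/3) = (8.754×10^8 × (85320)² / π²)^(1/3) = 8.6431×10^5 km.
Since a_t = (r₁ + r₂)/2, r₂ = 2a_t − r₁ = 2×8.6431×10^5 − 4.690×10^5 = 1.25962×10^6 km.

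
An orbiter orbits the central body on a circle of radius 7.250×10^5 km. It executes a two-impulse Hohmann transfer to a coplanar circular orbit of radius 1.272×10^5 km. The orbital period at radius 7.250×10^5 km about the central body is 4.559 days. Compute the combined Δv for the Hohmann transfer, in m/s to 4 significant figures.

Δv = 13650 m/s

From Kepler's third law T² = 4π²r³/μ at r = 7.250×10^5 km, T = 4.559 days = 4.559 × 86400 s = 3.938976×10^5 s: μ = 4π²r³/T² = 9.69632×10^7 km³/s².
Transfer-ellipse semi-major axis a_t = (r₁ + r₂)/2 = (7.250×10^5 + 1.272×10^5)/2 = 4.261×10^5 km.
At r₁ the circular-orbit speed is v₁ = √(μ/r₁) = 11.565 km/s.
On the transfer ellipse at r₁, vis-viva equation gives v_a = √[μ(2/r₁ − 1/a_t)] = 6.3186 km/s.
First burn Δv₁ = |v_a − v₁| = 5.246 km/s.
Circular speed at r₂: v₂ = √(μ/r₂) = 27.6096 km/s.
Transfer-orbit speed at r₂: v_p = √[μ(2/r₂ − 1/a_t)] = 36.0142 km/s.
Second burn Δv₂ = |v₂ − v_p| = 8.405 km/s.
Total Δv = Δv₁ + Δv₂ = 13.65 km/s.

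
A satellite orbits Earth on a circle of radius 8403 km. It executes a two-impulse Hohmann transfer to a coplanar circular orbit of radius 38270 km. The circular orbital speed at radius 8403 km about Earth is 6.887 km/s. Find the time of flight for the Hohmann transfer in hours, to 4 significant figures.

From the circular-orbit relation v² = μ/r at r = 8403 km: μ = v²r = (6.887)² × 8403 = 3.98561×10^5 km³/s².
Semi-major axis of the transfer orbit: a_t = (8403 + 38270)/2 = 23336.5 km.
By Kepler's third law the transfer-orbit period is T = 2π√(a_t³/μ), so t = T/2 = 17740 s.
Converting: 17740 s ÷ 3600 s/hour = 4.928 hours.

t = 4.928 hours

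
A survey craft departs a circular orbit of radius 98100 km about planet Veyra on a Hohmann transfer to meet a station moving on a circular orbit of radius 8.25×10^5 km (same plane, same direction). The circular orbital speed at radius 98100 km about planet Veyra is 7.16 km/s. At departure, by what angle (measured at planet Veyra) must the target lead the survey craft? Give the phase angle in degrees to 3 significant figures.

φ = 105°

From the circular-orbit relation v² = μ/r at r = 98100 km: μ = v²r = (7.16)² × 98100 = 5.02916×10^6 km³/s².
Semi-major axis of the transfer orbit: a_t = (98100 + 8.250×10^5)/2 = 4.6155×10^5 km.
The half-period of the transfer ellipse is t = π√(a_t³/μ) = 4.3927×10^5 s.
The target's mean motion on its circular orbit is ω₂ = √(μ/r₂³) = 2.9927×10^-6 rad/s.
Angle swept by the target during transfer: ω₂·t = 1.3146 rad = 75.32°.
Arrival is 180° from departure on the ellipse, so φ = 180° − 75.32° = 105°.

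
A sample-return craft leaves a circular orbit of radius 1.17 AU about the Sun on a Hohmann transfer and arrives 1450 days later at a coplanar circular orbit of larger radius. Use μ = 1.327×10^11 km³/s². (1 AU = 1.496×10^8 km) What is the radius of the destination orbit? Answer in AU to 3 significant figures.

In km: r₁ = 1.17 × 1.496×10^8 = 1.75032×10^8 km.
Transfer time t = 1450 days = 1.2528×10^8 s, and t = π√(a_t³/μ).
So a_t = (μ t²/π²)^(1/3) = (1.327×10^11 × (1.2528×10^8)² / π²)^(1/3) = 5.9536×10^8 km.
Since a_t = (r₁ + r₂)/2, r₂ = 2a_t − r₁ = 2×5.9536×10^8 − 1.75032×10^8 = 1.015688×10^9 km.
In AU: r₂ = 1.015688×10^9 / 1.496×10^8 = 6.79 AU.

r₂ = 6.79 AU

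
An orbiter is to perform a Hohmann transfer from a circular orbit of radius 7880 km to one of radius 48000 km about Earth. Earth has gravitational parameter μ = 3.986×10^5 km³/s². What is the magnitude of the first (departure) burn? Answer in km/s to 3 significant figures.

The Hohmann ellipse has a_t = (r₁ + r₂)/2 = 27940 km.
On the circular orbit at r = 7880 km, v_c = √(μ/r) = 7.112 km/s.
Vis-viva on the transfer ellipse at r = 7880 km gives v_t = √[μ(2/r − 1/a_t)] = 9.322 km/s.
Δv₁ = |v_t − v_c| = |9.322 − 7.112| = 2.210 km/s.

Δv₁ = 2.21 km/s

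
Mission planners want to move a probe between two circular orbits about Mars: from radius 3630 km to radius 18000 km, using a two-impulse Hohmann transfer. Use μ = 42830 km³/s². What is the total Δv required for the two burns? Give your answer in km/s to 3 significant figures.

Δv = 1.65 km/s

Semi-major axis of the transfer orbit: a_t = (3630 + 18000)/2 = 10815 km.
Circular speed at r₁: v₁ = √(μ/r₁) = √(42830/3630) = 3.43495 km/s.
On the transfer ellipse at r₁, vis-viva gives v_p = √[μ(2/r₁ − 1/a_t)] = 4.43143 km/s.
First burn Δv₁ = |v_p − v₁| = 0.9965 km/s.
At r₂, v₂ = √(μ/r₂) = 1.54254 km/s.
Transfer-orbit speed at r₂: v_a = √[μ(2/r₂ − 1/a_t)] = 0.893671 km/s.
Second burn Δv₂ = |v₂ − v_a| = 0.6489 km/s.
Δv = Δv₁ + Δv₂ = 0.9965 + 0.6489 = 1.645 km/s.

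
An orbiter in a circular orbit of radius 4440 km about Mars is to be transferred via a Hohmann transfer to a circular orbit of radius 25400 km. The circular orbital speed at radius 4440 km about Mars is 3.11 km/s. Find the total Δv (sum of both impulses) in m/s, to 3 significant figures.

From the circular-orbit relation v² = μ/r at r = 4440 km: μ = v²r = (3.11)² × 4440 = 42944.1 km³/s².
Semi-major axis of the transfer orbit: a_t = (4440 + 25400)/2 = 14920 km.
At r₁ the circular-orbit speed is v₁ = √(μ/r₁) = 3.1100 km/s.
Transfer-orbit speed at r₁ (v² = μ(2/r − 1/a)): v_p = √[μ(2/r₁ − 1/a_t)] = 4.0578 km/s.
First burn Δv₁ = |v_p − v₁| = 0.9478 km/s.
Circular speed at r₂: v₂ = √(μ/r₂) = 1.3003 km/s.
Transfer-orbit speed at r₂: v_a = √[μ(2/r₂ − 1/a_t)] = 0.70932 km/s.
Second burn Δv₂ = |v₂ − v_a| = 0.5910 km/s.
Total Δv = Δv₁ + Δv₂ = 1.539 km/s.

Δv = 1540 m/s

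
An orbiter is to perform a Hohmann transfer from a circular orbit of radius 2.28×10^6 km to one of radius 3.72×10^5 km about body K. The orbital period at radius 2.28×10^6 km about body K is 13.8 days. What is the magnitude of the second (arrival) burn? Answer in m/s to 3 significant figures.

From Kepler's third law T² = 4π²r³/μ at r = 2.28×10^6 km, T = 13.8 days = 13.8 × 86400 s = 1.19232×10^6 s: μ = 4π²r³/T² = 3.29138×10^8 km³/s².
The Hohmann ellipse has a_t = (r₁ + r₂)/2 = 1.326×10^6 km.
Circular speed at r = 3.720×10^5 km: v_c = √(μ/r) = 29.745 km/s.
Vis-viva on the transfer ellipse at r = 3.720×10^5 km gives v_t = √[μ(2/r − 1/a_t)] = 39.004 km/s.
Δv₂ = |v_t − v_c| = |39.004 − 29.745| = 9.259 km/s.

Δv₂ = 9260 m/s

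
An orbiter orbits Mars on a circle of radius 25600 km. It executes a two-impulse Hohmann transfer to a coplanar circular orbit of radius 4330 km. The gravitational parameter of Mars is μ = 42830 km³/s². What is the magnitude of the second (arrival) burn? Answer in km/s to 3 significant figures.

Δv₂ = 0.968 km/s

The Hohmann ellipse has a_t = (r₁ + r₂)/2 = 14965 km.
On the circular orbit at r = 4330 km, v_c = √(μ/r) = 3.1451 km/s.
Transfer-orbit speed at the same r (vis-viva, a = a_t): v_t = √[μ(2/r − 1/a_t)] = 4.1135 km/s.
Δv₂ = |v_t − v_c| = |4.1135 − 3.1451| = 0.9684 km/s.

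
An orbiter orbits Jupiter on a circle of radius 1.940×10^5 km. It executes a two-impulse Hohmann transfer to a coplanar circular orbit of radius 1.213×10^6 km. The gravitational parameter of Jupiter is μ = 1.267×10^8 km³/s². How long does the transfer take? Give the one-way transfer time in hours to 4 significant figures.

The Hohmann ellipse has a_t = (r₁ + r₂)/2 = 7.035×10^5 km.
By Kepler's third law the transfer-orbit period is T = 2π√(a_t³/μ), so t = T/2 = 1.647×10^5 s.
Converting: 1.647×10^5 s ÷ 3600 s/hour = 45.75 hours.

t = 45.75 hours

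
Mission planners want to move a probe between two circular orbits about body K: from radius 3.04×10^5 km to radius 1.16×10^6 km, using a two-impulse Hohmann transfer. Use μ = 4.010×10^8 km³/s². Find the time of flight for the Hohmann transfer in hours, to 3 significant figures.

The Hohmann ellipse has a_t = (r₁ + r₂)/2 = 7.320×10^5 km.
Transfer time t = π√(a_t³/μ) = π√((7.320×10^5)³ / 4.010×10^8) = 98250 s.
Converting: 98250 s ÷ 3600 s/hour = 27.3 hours.

t = 27.3 hours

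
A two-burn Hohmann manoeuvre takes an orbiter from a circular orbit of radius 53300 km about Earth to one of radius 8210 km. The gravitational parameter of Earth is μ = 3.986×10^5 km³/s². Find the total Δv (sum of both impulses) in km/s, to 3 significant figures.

Δv = 3.53 km/s

The Hohmann ellipse has a_t = (r₁ + r₂)/2 = 30755 km.
At r₁ the circular-orbit speed is v₁ = √(μ/r₁) = 2.735 km/s.
Transfer-orbit speed at r₁ (v² = μ(2/r − 1/a)): v_a = √[μ(2/r₁ − 1/a_t)] = 1.413 km/s.
First burn Δv₁ = |v_a − v₁| = 1.322 km/s.
Circular speed at r₂: v₂ = √(μ/r₂) = 6.968 km/s.
Transfer-orbit speed at r₂: v_p = √[μ(2/r₂ − 1/a_t)] = 9.173 km/s.
Second burn Δv₂ = |v₂ − v_p| = 2.205 km/s.
Total Δv = Δv₁ + Δv₂ = 3.527 km/s.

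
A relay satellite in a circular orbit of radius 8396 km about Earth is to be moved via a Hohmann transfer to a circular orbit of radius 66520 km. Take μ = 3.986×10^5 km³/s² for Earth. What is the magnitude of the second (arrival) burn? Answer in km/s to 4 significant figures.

Semi-major axis of the transfer orbit: a_t = (8396 + 66520)/2 = 37458 km.
Circular speed at r = 66520 km: v_c = √(μ/r) = 2.448 km/s.
Vis-viva on the transfer ellipse at r = 66520 km gives v_t = √[μ(2/r − 1/a_t)] = 1.159 km/s.
Δv₂ = |v_t − v_c| = |1.159 − 2.448| = 1.289 km/s.

Δv₂ = 1.289 km/s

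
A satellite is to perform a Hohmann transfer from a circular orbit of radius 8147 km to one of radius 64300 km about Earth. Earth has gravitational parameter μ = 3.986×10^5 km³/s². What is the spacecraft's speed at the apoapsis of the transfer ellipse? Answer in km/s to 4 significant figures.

Semi-major axis of the transfer orbit: a_t = (8147 + 64300)/2 = 36223.5 km.
At apoapsis, r = 64300 km.
Vis-viva: v = √[μ(2/r − 1/a_t)] = √[3.986×10^5 × (2/64300 − 1/36223.5)] = 1.181 km/s.

v = 1.181 km/s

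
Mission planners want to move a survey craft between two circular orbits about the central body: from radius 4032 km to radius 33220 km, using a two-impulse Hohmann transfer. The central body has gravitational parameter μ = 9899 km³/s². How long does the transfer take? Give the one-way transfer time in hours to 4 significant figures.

t = 22.30 hours

Semi-major axis of the transfer orbit: a_t = (4032 + 33220)/2 = 18626 km.
Transfer time t = π√(a_t³/μ) = π√((18626)³ / 9899) = 80270 s.
Converting: 80270 s ÷ 3600 s/hour = 22.30 hours.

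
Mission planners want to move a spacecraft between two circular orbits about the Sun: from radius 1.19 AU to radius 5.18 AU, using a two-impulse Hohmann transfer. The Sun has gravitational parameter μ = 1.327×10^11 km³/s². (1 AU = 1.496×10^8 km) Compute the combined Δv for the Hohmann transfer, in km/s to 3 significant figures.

Δv = 12.6 km/s

In km: r₁ = 1.19 × 1.496×10^8 = 1.78024×10^8 km; r₂ = 5.18 × 1.496×10^8 = 7.74928×10^8 km.
The Hohmann ellipse has a_t = (r₁ + r₂)/2 = 4.76476×10^8 km.
At r₁ the circular-orbit speed is v₁ = √(μ/r₁) = 27.302 km/s.
On the transfer ellipse at r₁, vis-viva equation gives v_p = √[μ(2/r₁ − 1/a_t)] = 34.818 km/s.
First burn Δv₁ = |v_p − v₁| = 7.516 km/s.
At r₂, v₂ = √(μ/r₂) = 13.086 km/s.
Transfer-orbit speed at r₂: v_a = √[μ(2/r₂ − 1/a_t)] = 7.9988 km/s.
Second burn Δv₂ = |v₂ − v_a| = 5.087 km/s.
Total Δv = Δv₁ + Δv₂ = 12.60 km/s.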